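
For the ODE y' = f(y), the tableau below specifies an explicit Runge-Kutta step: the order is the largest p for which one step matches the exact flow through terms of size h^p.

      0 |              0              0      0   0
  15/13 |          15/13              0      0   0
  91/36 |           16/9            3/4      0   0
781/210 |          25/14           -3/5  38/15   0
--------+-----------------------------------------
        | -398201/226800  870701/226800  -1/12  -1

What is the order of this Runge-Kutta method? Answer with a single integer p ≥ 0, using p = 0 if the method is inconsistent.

2

b = (-398201/226800, 870701/226800, -1/12, -1)
c = (0, 15/13, 91/36, 781/210)
Ac = (0, 0, 45/52, 20047/3510)
Σ b_i: (-398201/226800)·1 + 870701/226800·1 + (-1/12)·1 + (-1)·1 = 1 ✓
b·c: 870701/226800·15/13 + (-1/12)·91/36 + (-1)·781/210 = 1/2 ✓
b·c²: 870701/226800·225/169 + (-1/12)·8281/1296 + (-1)·609961/44100 = -2291550601/247665600 ≠ 1/3 ⇒ order 2.
b·Ac: (-1/12)·45/52 + (-1)·20047/3510 = -162401/28080 ≠ 1/6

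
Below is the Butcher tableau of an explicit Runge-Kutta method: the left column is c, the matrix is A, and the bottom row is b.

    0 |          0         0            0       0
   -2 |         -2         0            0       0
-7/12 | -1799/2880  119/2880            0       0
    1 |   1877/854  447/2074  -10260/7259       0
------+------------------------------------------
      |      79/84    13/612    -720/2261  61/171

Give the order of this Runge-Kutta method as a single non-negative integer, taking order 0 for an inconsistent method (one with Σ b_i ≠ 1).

4

b = (79/84, 13/612, -720/2261, 61/171)
c = (0, -2, -7/12, 1)
Ac = (0, 0, -119/1440, 24/61)
Σ b_i: 79/84·1 + 13/612·1 + (-720/2261)·1 + 61/171·1 = 1 ✓
b·c: 13/612·(-2) + (-720/2261)·(-7/12) + 61/171·1 = 1/2 ✓
b·c²: 13/612·4 + (-720/2261)·49/144 + 61/171·1 = 1/3 ✓
b·Ac: (-720/2261)·(-119/1440) + 61/171·24/61 = 1/6 ✓
b·c³: 13/612·(-8) + (-720/2261)·(-343/1728) + 61/171·1 = 1/4 ✓
b·(c∘Ac): (-720/2261)·833/17280 + 61/171·24/61 = 1/8 ✓
b·Ac²: (-720/2261)·119/720 + 61/171·93/244 = 1/12 ✓
b·A²c: 61/171·57/488 = 1/24 ✓; 4 stages ⇒ order 4.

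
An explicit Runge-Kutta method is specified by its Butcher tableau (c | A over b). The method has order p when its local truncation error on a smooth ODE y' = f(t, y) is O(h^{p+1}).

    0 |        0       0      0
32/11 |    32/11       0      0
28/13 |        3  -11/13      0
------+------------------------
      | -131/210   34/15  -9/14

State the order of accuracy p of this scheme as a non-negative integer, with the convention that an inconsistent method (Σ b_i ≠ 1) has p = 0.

b = (-131/210, 34/15, -9/14)
c = (0, 32/11, 28/13)
Ac = (0, 0, -32/13)
Σ b_i: (-131/210)·1 + 34/15·1 + (-9/14)·1 = 1 ✓
b·c: 34/15·32/11 + (-9/14)·28/13 = 11174/2145 ≠ 1/2 ⇒ order 1.

1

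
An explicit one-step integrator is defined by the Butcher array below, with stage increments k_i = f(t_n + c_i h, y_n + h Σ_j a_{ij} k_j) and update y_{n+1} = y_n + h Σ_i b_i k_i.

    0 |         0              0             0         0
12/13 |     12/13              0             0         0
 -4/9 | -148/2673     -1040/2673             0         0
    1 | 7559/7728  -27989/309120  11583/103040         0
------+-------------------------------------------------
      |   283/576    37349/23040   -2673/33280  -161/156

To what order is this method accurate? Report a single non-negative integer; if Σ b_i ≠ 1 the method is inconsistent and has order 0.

b = (283/576, 37349/23040, -2673/33280, -161/156)
c = (0, 12/13, -4/9, 1)
Ac = (0, 0, -320/891, -43/322)
Σ b_i: 283/576·1 + 37349/23040·1 + (-2673/33280)·1 + (-161/156)·1 = 1 ✓
b·c: 37349/23040·12/13 + (-2673/33280)·(-4/9) + (-161/156)·1 = 1/2 ✓
b·c²: 37349/23040·144/169 + (-2673/33280)·16/81 + (-161/156)·1 = 1/3 ✓
b·Ac: (-2673/33280)·(-320/891) + (-161/156)·(-43/322) = 1/6 ✓
b·c³: 37349/23040·1728/2197 + (-2673/33280)·(-64/729) + (-161/156)·1 = 1/4 ✓
b·(c∘Ac): (-2673/33280)·1280/8019 + (-161/156)·(-43/322) = 1/8 ✓
b·Ac²: (-2673/33280)·(-1280/3861) + (-161/156)·(-5/91) = 1/12 ✓
b·A²c: (-161/156)·(-13/322) = 1/24 ✓; 4 stages ⇒ order 4.

4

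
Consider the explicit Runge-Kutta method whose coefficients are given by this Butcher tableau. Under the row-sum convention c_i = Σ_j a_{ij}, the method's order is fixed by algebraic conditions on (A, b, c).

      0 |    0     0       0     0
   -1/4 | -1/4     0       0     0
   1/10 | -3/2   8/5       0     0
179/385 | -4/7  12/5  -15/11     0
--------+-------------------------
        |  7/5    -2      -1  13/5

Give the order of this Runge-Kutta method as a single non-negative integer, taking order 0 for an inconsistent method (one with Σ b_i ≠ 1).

1

b = (7/5, -2, -1, 13/5)
c = (0, -1/4, 1/10, 179/385)
Ac = (0, 0, -2/5, -81/110)
Σ b_i: 7/5·1 + (-2)·1 + (-1)·1 + 13/5·1 = 1 ✓
b·c: (-2)·(-1/4) + (-1)·1/10 + 13/5·179/385 = 3097/1925 ≠ 1/2 ⇒ order 1.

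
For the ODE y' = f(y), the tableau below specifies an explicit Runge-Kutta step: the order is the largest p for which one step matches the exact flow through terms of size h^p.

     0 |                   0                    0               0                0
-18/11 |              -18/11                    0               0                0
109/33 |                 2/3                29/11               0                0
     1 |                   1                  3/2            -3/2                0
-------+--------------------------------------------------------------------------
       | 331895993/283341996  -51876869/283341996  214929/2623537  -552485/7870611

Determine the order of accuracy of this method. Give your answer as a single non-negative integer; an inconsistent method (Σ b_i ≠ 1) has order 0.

b = (331895993/283341996, -51876869/283341996, 214929/2623537, -552485/7870611)
c = (0, -18/11, 109/33, 1)
Ac = (0, 0, -522/121, -163/22)
Σ b_i: 331895993/283341996·1 + (-51876869/283341996)·1 + 214929/2623537·1 + (-552485/7870611)·1 = 1 ✓
b·c: (-51876869/283341996)·(-18/11) + 214929/2623537·109/33 + (-552485/7870611)·1 = 1/2 ✓
b·c²: (-51876869/283341996)·324/121 + 214929/2623537·11881/1089 + (-552485/7870611)·1 = 1/3 ✓
b·Ac: 214929/2623537·(-522/121) + (-552485/7870611)·(-163/22) = 1/6 ✓
b·c³: (-51876869/283341996)·(-5832/1331) + 214929/2623537·1295029/35937 + (-552485/7870611)·1 = 1169554024/317447977 ≠ 1/4 ⇒ order 3.
b·(c∘Ac): 214929/2623537·(-18966/1331) + (-552485/7870611)·(-163/22) = -1232854439/1904687862 ≠ 1/8
b·Ac²: 214929/2623537·9396/1331 + (-552485/7870611)·(-815/66) = 8257620017/5714063586 ≠ 1/12
b·A²c: (-552485/7870611)·783/121 = -144198585/317447977 ≠ 1/24

3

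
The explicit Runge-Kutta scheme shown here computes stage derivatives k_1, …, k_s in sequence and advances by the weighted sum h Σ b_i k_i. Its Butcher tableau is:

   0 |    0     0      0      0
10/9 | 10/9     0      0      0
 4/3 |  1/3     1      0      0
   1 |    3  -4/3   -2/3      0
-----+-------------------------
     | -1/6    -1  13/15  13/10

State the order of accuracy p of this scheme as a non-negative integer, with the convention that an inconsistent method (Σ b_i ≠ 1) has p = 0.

1

b = (-1/6, -1, 13/15, 13/10)
c = (0, 10/9, 4/3, 1)
Ac = (0, 0, 10/9, -64/27)
Σ b_i: (-1/6)·1 + (-1)·1 + 13/15·1 + 13/10·1 = 1 ✓
b·c: (-1)·10/9 + 13/15·4/3 + 13/10·1 = 121/90 ≠ 1/2 ⇒ order 1.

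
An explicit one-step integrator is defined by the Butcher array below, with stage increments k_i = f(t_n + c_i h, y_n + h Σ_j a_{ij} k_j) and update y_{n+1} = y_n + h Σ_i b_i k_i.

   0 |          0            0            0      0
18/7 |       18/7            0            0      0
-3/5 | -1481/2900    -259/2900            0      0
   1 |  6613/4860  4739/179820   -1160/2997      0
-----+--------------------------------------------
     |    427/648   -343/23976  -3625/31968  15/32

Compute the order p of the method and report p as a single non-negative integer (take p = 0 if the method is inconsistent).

4

b = (427/648, -343/23976, -3625/31968, 15/32)
c = (0, 18/7, -3/5, 1)
Ac = (0, 0, -333/1450, 3/10)
Σ b_i: 427/648·1 + (-343/23976)·1 + (-3625/31968)·1 + 15/32·1 = 1 ✓
b·c: (-343/23976)·18/7 + (-3625/31968)·(-3/5) + 15/32·1 = 1/2 ✓
b·c²: (-343/23976)·324/49 + (-3625/31968)·9/25 + 15/32·1 = 1/3 ✓
b·Ac: (-3625/31968)·(-333/1450) + 15/32·3/10 = 1/6 ✓
b·c³: (-343/23976)·5832/343 + (-3625/31968)·(-27/125) + 15/32·1 = 1/4 ✓
b·(c∘Ac): (-3625/31968)·999/7250 + 15/32·3/10 = 1/8 ✓
b·Ac²: (-3625/31968)·(-2997/5075) + 15/32·11/315 = 1/12 ✓
b·A²c: 15/32·4/45 = 1/24 ✓; 4 stages ⇒ order 4.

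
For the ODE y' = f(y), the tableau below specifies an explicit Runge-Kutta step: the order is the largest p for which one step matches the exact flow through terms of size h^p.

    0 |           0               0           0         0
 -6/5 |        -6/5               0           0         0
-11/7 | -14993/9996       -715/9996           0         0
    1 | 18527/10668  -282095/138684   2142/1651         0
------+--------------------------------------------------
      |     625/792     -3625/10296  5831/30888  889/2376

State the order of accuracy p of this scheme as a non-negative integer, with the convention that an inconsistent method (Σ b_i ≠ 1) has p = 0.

4

b = (625/792, -3625/10296, 5831/30888, 889/2376)
c = (0, -6/5, -11/7, 1)
Ac = (0, 0, 143/1666, 715/1778)
Σ b_i: 625/792·1 + (-3625/10296)·1 + 5831/30888·1 + 889/2376·1 = 1 ✓
b·c: (-3625/10296)·(-6/5) + 5831/30888·(-11/7) + 889/2376·1 = 1/2 ✓
b·c²: (-3625/10296)·36/25 + 5831/30888·121/49 + 889/2376·1 = 1/3 ✓
b·Ac: 5831/30888·143/1666 + 889/2376·715/1778 = 1/6 ✓
b·c³: (-3625/10296)·(-216/125) + 5831/30888·(-1331/343) + 889/2376·1 = 1/4 ✓
b·(c∘Ac): 5831/30888·(-1573/11662) + 889/2376·715/1778 = 1/8 ✓
b·Ac²: 5831/30888·(-429/4165) + 889/2376·1221/4445 = 1/12 ✓
b·A²c: 889/2376·99/889 = 1/24 ✓; 4 stages ⇒ order 4.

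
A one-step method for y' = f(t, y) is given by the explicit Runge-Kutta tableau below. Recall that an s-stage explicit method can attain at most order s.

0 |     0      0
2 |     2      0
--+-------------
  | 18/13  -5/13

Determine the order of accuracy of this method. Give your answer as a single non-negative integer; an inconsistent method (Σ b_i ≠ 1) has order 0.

1

b = (18/13, -5/13)
c = (0, 2)
Σ b_i: 18/13·1 + (-5/13)·1 = 1 ✓
b·c: (-5/13)·2 = -10/13 ≠ 1/2 ⇒ order 1.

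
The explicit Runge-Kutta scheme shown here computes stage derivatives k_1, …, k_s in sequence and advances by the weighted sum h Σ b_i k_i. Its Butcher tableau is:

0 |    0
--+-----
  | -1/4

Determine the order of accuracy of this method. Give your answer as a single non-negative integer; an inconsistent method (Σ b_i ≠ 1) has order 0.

0

b = (-1/4)
c = (0)
Σ b_i: (-1/4)·1 = -1/4 ≠ 1 ⇒ order 0.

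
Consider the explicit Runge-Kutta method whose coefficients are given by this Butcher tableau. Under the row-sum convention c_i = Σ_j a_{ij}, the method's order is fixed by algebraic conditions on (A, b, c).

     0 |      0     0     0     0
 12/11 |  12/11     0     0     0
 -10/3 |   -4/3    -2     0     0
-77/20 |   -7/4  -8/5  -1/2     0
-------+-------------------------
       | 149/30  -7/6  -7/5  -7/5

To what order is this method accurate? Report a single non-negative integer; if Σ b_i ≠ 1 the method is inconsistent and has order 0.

1

b = (149/30, -7/6, -7/5, -7/5)
c = (0, 12/11, -10/3, -77/20)
Ac = (0, 0, -24/11, -13/165)
Σ b_i: 149/30·1 + (-7/6)·1 + (-7/5)·1 + (-7/5)·1 = 1 ✓
b·c: (-7/6)·12/11 + (-7/5)·(-10/3) + (-7/5)·(-77/20) = 28987/3300 ≠ 1/2 ⇒ order 1.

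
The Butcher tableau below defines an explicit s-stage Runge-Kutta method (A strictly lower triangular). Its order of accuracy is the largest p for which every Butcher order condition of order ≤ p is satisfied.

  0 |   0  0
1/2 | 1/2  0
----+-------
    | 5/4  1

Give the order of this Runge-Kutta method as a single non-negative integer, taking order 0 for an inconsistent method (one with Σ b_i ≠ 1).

0

b = (5/4, 1)
c = (0, 1/2)
Σ b_i: 5/4·1 + 1·1 = 9/4 ≠ 1 ⇒ order 0.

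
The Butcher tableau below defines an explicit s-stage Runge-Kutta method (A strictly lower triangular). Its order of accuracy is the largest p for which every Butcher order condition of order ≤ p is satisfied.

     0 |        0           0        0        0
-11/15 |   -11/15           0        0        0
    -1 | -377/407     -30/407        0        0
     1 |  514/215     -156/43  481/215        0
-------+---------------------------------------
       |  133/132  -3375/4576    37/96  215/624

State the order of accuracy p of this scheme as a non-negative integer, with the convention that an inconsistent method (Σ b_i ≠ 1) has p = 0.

4

b = (133/132, -3375/4576, 37/96, 215/624)
c = (0, -11/15, -1, 1)
Ac = (0, 0, 2/37, 91/215)
Σ b_i: 133/132·1 + (-3375/4576)·1 + 37/96·1 + 215/624·1 = 1 ✓
b·c: (-3375/4576)·(-11/15) + 37/96·(-1) + 215/624·1 = 1/2 ✓
b·c²: (-3375/4576)·121/225 + 37/96·1 + 215/624·1 = 1/3 ✓
b·Ac: 37/96·2/37 + 215/624·91/215 = 1/6 ✓
b·c³: (-3375/4576)·(-1331/3375) + 37/96·(-1) + 215/624·1 = 1/4 ✓
b·(c∘Ac): 37/96·(-2/37) + 215/624·91/215 = 1/8 ✓
b·Ac²: 37/96·(-22/555) + 215/624·923/3225 = 1/12 ✓
b·A²c: 215/624·26/215 = 1/24 ✓; 4 stages ⇒ order 4.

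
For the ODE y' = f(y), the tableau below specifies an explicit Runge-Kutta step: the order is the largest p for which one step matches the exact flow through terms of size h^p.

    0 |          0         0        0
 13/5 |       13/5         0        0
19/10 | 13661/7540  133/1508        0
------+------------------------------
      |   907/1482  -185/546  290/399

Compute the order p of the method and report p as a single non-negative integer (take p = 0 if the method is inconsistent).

3

b = (907/1482, -185/546, 290/399)
c = (0, 13/5, 19/10)
Ac = (0, 0, 133/580)
Σ b_i: 907/1482·1 + (-185/546)·1 + 290/399·1 = 1 ✓
b·c: (-185/546)·13/5 + 290/399·19/10 = 1/2 ✓
b·c²: (-185/546)·169/25 + 290/399·361/100 = 1/3 ✓
b·Ac: 290/399·133/580 = 1/6 ✓; 3 stages ⇒ order 3.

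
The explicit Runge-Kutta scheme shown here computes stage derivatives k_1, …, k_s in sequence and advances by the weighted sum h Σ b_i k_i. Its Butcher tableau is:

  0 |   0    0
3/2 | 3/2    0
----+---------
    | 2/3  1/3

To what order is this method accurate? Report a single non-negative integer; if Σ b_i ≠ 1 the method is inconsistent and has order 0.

b = (2/3, 1/3)
c = (0, 3/2)
Σ b_i: 2/3·1 + 1/3·1 = 1 ✓
b·c: 1/3·3/2 = 1/2 ✓; 2 stages ⇒ order 2.

2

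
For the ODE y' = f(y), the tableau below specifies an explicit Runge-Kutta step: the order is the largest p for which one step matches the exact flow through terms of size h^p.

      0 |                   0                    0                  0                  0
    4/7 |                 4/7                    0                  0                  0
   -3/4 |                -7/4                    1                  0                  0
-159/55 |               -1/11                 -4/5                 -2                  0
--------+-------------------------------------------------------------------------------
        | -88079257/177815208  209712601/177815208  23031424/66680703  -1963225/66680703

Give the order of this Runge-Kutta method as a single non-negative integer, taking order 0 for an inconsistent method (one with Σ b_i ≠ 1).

b = (-88079257/177815208, 209712601/177815208, 23031424/66680703, -1963225/66680703)
c = (0, 4/7, -3/4, -159/55)
Ac = (0, 0, 4/7, 73/70)
Σ b_i: (-88079257/177815208)·1 + 209712601/177815208·1 + 23031424/66680703·1 + (-1963225/66680703)·1 = 1 ✓
b·c: 209712601/177815208·4/7 + 23031424/66680703·(-3/4) + (-1963225/66680703)·(-159/55) = 1/2 ✓
b·c²: 209712601/177815208·16/49 + 23031424/66680703·9/16 + (-1963225/66680703)·25281/3025 = 1/3 ✓
b·Ac: 23031424/66680703·4/7 + (-1963225/66680703)·73/70 = 1/6 ✓
b·c³: 209712601/177815208·64/343 + 23031424/66680703·(-27/64) + (-1963225/66680703)·(-4019679/166375) = 87315997/111134505 ≠ 1/4 ⇒ order 3.
b·(c∘Ac): 23031424/66680703·(-3/7) + (-1963225/66680703)·(-11607/3850) = -18442057/311176614 ≠ 1/8
b·Ac²: 23031424/66680703·16/49 + (-1963225/66680703)·(-2717/1960) = 63727599/414902152 ≠ 1/12
b·A²c: (-1963225/66680703)·(-8/7) = 15705800/466764921 ≠ 1/24

3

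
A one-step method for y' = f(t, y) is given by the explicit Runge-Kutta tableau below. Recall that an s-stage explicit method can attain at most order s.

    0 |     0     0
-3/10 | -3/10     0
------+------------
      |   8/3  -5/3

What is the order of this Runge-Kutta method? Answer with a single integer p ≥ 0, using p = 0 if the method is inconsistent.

2

b = (8/3, -5/3)
c = (0, -3/10)
Σ b_i: 8/3·1 + (-5/3)·1 = 1 ✓
b·c: (-5/3)·(-3/10) = 1/2 ✓; 2 stages ⇒ order 2.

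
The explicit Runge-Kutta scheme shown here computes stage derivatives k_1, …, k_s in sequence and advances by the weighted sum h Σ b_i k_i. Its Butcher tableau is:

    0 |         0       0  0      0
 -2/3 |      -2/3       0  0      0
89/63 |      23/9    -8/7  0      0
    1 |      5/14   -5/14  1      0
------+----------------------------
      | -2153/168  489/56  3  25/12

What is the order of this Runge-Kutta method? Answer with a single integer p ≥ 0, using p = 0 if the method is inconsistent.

2

b = (-2153/168, 489/56, 3, 25/12)
c = (0, -2/3, 89/63, 1)
Ac = (0, 0, 16/21, 104/63)
Σ b_i: (-2153/168)·1 + 489/56·1 + 3·1 + 25/12·1 = 1 ✓
b·c: 489/56·(-2/3) + 3·89/63 + 25/12·1 = 1/2 ✓
b·c²: 489/56·4/9 + 3·7921/3969 + 25/12·1 = 63247/5292 ≠ 1/3 ⇒ order 2.
b·Ac: 3·16/21 + 25/12·104/63 = 1082/189 ≠ 1/6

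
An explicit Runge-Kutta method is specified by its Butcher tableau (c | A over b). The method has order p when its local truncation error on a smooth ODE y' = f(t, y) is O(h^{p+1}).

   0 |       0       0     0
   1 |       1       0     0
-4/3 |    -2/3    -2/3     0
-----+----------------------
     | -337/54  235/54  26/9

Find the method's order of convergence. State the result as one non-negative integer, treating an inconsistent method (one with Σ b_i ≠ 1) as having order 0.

2

b = (-337/54, 235/54, 26/9)
c = (0, 1, -4/3)
Ac = (0, 0, -2/3)
Σ b_i: (-337/54)·1 + 235/54·1 + 26/9·1 = 1 ✓
b·c: 235/54·1 + 26/9·(-4/3) = 1/2 ✓
b·c²: 235/54·1 + 26/9·16/9 = 1537/162 ≠ 1/3 ⇒ order 2.
b·Ac: 26/9·(-2/3) = -52/27 ≠ 1/6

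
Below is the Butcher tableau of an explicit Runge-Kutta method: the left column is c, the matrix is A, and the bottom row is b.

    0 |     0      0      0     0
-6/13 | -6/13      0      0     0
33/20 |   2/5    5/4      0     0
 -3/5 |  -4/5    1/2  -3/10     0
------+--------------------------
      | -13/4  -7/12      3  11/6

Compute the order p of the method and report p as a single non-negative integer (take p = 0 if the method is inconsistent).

b = (-13/4, -7/12, 3, 11/6)
c = (0, -6/13, 33/20, -3/5)
Ac = (0, 0, -15/26, -1887/2600)
Σ b_i: (-13/4)·1 + (-7/12)·1 + 3·1 + 11/6·1 = 1 ✓
b·c: (-7/12)·(-6/13) + 3·33/20 + 11/6·(-3/5) = 1071/260 ≠ 1/2 ⇒ order 1.

1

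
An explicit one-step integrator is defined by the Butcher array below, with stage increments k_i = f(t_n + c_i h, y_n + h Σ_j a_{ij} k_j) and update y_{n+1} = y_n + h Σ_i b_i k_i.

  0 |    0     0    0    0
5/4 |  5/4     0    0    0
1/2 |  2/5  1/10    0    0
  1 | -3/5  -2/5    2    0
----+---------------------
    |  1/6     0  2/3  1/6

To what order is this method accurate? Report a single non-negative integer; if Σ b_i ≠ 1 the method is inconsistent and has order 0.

4

b = (1/6, 0, 2/3, 1/6)
c = (0, 5/4, 1/2, 1)
Ac = (0, 0, 1/8, 1/2)
Σ b_i: 1/6·1 + 2/3·1 + 1/6·1 = 1 ✓
b·c: 2/3·1/2 + 1/6·1 = 1/2 ✓
b·c²: 2/3·1/4 + 1/6·1 = 1/3 ✓
b·Ac: 2/3·1/8 + 1/6·1/2 = 1/6 ✓
b·c³: 2/3·1/8 + 1/6·1 = 1/4 ✓
b·(c∘Ac): 2/3·1/16 + 1/6·1/2 = 1/8 ✓
b·Ac²: 2/3·5/32 + 1/6·(-1/8) = 1/12 ✓
b·A²c: 1/6·1/4 = 1/24 ✓; 4 stages ⇒ order 4.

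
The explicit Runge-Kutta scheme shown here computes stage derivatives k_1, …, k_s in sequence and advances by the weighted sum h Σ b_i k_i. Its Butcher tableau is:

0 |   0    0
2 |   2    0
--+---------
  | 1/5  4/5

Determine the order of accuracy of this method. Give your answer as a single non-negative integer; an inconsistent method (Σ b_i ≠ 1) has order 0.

1

b = (1/5, 4/5)
c = (0, 2)
Σ b_i: 1/5·1 + 4/5·1 = 1 ✓
b·c: 4/5·2 = 8/5 ≠ 1/2 ⇒ order 1.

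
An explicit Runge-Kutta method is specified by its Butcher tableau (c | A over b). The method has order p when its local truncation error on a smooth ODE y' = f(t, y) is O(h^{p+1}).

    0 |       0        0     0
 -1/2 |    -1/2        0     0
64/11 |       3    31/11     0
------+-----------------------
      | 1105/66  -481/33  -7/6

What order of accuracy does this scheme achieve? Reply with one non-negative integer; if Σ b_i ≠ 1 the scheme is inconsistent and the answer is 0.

b = (1105/66, -481/33, -7/6)
c = (0, -1/2, 64/11)
Ac = (0, 0, -31/22)
Σ b_i: 1105/66·1 + (-481/33)·1 + (-7/6)·1 = 1 ✓
b·c: (-481/33)·(-1/2) + (-7/6)·64/11 = 1/2 ✓
b·c²: (-481/33)·1/4 + (-7/6)·4096/121 = -62635/1452 ≠ 1/3 ⇒ order 2.
b·Ac: (-7/6)·(-31/22) = 217/132 ≠ 1/6

2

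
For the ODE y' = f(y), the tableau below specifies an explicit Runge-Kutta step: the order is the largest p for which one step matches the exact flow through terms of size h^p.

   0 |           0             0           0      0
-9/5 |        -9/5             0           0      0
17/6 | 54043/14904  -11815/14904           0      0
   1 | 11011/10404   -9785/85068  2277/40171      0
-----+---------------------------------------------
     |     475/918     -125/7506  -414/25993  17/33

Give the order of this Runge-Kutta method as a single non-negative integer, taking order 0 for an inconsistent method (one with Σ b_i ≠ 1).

b = (475/918, -125/7506, -414/25993, 17/33)
c = (0, -9/5, 17/6, 1)
Ac = (0, 0, 2363/1656, 25/68)
Σ b_i: 475/918·1 + (-125/7506)·1 + (-414/25993)·1 + 17/33·1 = 1 ✓
b·c: (-125/7506)·(-9/5) + (-414/25993)·17/6 + 17/33·1 = 1/2 ✓
b·c²: (-125/7506)·81/25 + (-414/25993)·289/36 + 17/33·1 = 1/3 ✓
b·Ac: (-414/25993)·2363/1656 + 17/33·25/68 = 1/6 ✓
b·c³: (-125/7506)·(-729/125) + (-414/25993)·4913/216 + 17/33·1 = 1/4 ✓
b·(c∘Ac): (-414/25993)·40171/9936 + 17/33·25/68 = 1/8 ✓
b·Ac²: (-414/25993)·(-2363/920) + 17/33·7/85 = 1/12 ✓
b·A²c: 17/33·11/136 = 1/24 ✓; 4 stages ⇒ order 4.

4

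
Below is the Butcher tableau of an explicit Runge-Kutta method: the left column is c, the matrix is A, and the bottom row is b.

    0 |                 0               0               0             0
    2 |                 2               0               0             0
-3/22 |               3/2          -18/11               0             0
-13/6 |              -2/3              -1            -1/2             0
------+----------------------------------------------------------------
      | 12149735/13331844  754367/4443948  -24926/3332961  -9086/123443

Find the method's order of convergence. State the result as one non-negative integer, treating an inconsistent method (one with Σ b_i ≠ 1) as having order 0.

b = (12149735/13331844, 754367/4443948, -24926/3332961, -9086/123443)
c = (0, 2, -3/22, -13/6)
Ac = (0, 0, -36/11, -85/44)
Σ b_i: 12149735/13331844·1 + 754367/4443948·1 + (-24926/3332961)·1 + (-9086/123443)·1 = 1 ✓
b·c: 754367/4443948·2 + (-24926/3332961)·(-3/22) + (-9086/123443)·(-13/6) = 1/2 ✓
b·c²: 754367/4443948·4 + (-24926/3332961)·9/484 + (-9086/123443)·169/36 = 1/3 ✓
b·Ac: (-24926/3332961)·(-36/11) + (-9086/123443)·(-85/44) = 1/6 ✓
b·c³: 754367/4443948·8 + (-24926/3332961)·(-27/10648) + (-9086/123443)·(-2197/216) = 154473175/73325142 ≠ 1/4 ⇒ order 3.
b·(c∘Ac): (-24926/3332961)·54/121 + (-9086/123443)·1105/264 = -461309/1481316 ≠ 1/8
b·Ac²: (-24926/3332961)·(-72/11) + (-9086/123443)·(-3881/968) = 5606191/16294476 ≠ 1/12
b·A²c: (-9086/123443)·18/11 = -14868/123443 ≠ 1/24

3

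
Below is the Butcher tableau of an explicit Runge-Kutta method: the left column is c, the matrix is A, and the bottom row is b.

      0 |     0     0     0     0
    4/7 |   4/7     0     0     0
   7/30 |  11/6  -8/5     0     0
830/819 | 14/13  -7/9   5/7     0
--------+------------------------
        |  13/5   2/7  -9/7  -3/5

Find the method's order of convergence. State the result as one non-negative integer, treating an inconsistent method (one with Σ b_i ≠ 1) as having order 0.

b = (13/5, 2/7, -9/7, -3/5)
c = (0, 4/7, 7/30, 830/819)
Ac = (0, 0, -32/35, -5/18)
Σ b_i: 13/5·1 + 2/7·1 + (-9/7)·1 + (-3/5)·1 = 1 ✓
b·c: 2/7·4/7 + (-9/7)·7/30 + (-3/5)·830/819 = -14233/19110 ≠ 1/2 ⇒ order 1.

1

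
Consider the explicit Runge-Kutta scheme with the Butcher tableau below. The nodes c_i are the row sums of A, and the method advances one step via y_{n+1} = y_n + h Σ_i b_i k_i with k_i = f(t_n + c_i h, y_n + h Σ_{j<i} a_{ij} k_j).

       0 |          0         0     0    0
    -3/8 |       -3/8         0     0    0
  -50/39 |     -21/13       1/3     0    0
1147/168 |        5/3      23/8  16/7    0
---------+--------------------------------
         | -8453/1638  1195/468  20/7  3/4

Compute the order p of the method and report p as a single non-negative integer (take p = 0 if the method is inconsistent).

b = (-8453/1638, 1195/468, 20/7, 3/4)
c = (0, -3/8, -50/39, 1147/168)
Ac = (0, 0, -1/8, -70037/17472)
Σ b_i: (-8453/1638)·1 + 1195/468·1 + 20/7·1 + 3/4·1 = 1 ✓
b·c: 1195/468·(-3/8) + 20/7·(-50/39) + 3/4·1147/168 = 1/2 ✓
b·c²: 1195/468·9/64 + 20/7·2500/1521 + 3/4·1315609/28224 = 381732349/9539712 ≠ 1/3 ⇒ order 2.
b·Ac: 20/7·(-1/8) + 3/4·(-70037/17472) = -78357/23296 ≠ 1/6

2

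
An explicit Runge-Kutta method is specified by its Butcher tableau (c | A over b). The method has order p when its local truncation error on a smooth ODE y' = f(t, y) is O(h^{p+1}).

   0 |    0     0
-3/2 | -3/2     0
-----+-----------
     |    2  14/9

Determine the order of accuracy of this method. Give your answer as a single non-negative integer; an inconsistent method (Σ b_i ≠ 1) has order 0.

b = (2, 14/9)
c = (0, -3/2)
Σ b_i: 2·1 + 14/9·1 = 32/9 ≠ 1 ⇒ order 0.

0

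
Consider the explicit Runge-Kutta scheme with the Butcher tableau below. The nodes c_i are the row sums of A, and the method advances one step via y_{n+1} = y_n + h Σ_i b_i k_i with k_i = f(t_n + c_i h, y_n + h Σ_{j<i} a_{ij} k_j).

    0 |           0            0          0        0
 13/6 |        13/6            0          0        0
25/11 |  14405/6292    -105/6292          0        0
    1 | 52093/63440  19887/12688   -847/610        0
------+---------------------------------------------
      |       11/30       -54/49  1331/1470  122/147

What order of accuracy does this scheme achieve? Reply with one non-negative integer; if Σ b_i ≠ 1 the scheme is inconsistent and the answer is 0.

4

b = (11/30, -54/49, 1331/1470, 122/147)
c = (0, 13/6, 25/11, 1)
Ac = (0, 0, -35/968, 469/1952)
Σ b_i: 11/30·1 + (-54/49)·1 + 1331/1470·1 + 122/147·1 = 1 ✓
b·c: (-54/49)·13/6 + 1331/1470·25/11 + 122/147·1 = 1/2 ✓
b·c²: (-54/49)·169/36 + 1331/1470·625/121 + 122/147·1 = 1/3 ✓
b·Ac: 1331/1470·(-35/968) + 122/147·469/1952 = 1/6 ✓
b·c³: (-54/49)·2197/216 + 1331/1470·15625/1331 + 122/147·1 = 1/4 ✓
b·(c∘Ac): 1331/1470·(-875/10648) + 122/147·469/1952 = 1/8 ✓
b·Ac²: 1331/1470·(-455/5808) + 122/147·2177/11712 = 1/12 ✓
b·A²c: 122/147·49/976 = 1/24 ✓; 4 stages ⇒ order 4.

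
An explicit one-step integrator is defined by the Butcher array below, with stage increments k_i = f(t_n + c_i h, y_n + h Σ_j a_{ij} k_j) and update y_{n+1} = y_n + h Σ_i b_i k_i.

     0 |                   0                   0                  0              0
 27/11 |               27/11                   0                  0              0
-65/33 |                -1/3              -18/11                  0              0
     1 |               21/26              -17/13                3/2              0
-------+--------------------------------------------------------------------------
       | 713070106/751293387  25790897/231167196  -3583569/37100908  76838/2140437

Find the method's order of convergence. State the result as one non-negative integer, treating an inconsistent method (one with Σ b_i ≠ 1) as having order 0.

b = (713070106/751293387, 25790897/231167196, -3583569/37100908, 76838/2140437)
c = (0, 27/11, -65/33, 1)
Ac = (0, 0, -486/121, -1763/286)
Σ b_i: 713070106/751293387·1 + 25790897/231167196·1 + (-3583569/37100908)·1 + 76838/2140437·1 = 1 ✓
b·c: 25790897/231167196·27/11 + (-3583569/37100908)·(-65/33) + 76838/2140437·1 = 1/2 ✓
b·c²: 25790897/231167196·729/121 + (-3583569/37100908)·4225/1089 + 76838/2140437·1 = 1/3 ✓
b·Ac: (-3583569/37100908)·(-486/121) + 76838/2140437·(-1763/286) = 1/6 ✓
b·c³: 25790897/231167196·19683/1331 + (-3583569/37100908)·(-274625/35937) + 76838/2140437·1 = 3766647575/1553957262 ≠ 1/4 ⇒ order 3.
b·(c∘Ac): (-3583569/37100908)·10530/1331 + 76838/2140437·(-1763/286) = -6635798639/6733814802 ≠ 1/8
b·Ac²: (-3583569/37100908)·(-13122/1331) + 76838/2140437·(-19433/9438) = 104992493/119535174 ≠ 1/12
b·A²c: 76838/2140437·(-729/121) = -18671634/86330959 ≠ 1/24

3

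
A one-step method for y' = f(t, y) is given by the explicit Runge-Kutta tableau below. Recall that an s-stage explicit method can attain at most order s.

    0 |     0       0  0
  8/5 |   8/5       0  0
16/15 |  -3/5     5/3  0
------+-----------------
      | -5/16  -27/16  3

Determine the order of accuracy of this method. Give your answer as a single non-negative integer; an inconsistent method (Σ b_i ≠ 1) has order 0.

2

b = (-5/16, -27/16, 3)
c = (0, 8/5, 16/15)
Ac = (0, 0, 8/3)
Σ b_i: (-5/16)·1 + (-27/16)·1 + 3·1 = 1 ✓
b·c: (-27/16)·8/5 + 3·16/15 = 1/2 ✓
b·c²: (-27/16)·64/25 + 3·256/225 = -68/75 ≠ 1/3 ⇒ order 2.
b·Ac: 3·8/3 = 8 ≠ 1/6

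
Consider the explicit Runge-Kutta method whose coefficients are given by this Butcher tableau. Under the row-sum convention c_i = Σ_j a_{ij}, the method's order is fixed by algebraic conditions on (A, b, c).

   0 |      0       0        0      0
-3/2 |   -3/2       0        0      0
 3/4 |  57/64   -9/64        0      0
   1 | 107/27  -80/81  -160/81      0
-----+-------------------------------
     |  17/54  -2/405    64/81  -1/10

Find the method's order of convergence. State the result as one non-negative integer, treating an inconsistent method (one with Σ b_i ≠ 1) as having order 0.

4

b = (17/54, -2/405, 64/81, -1/10)
c = (0, -3/2, 3/4, 1)
Ac = (0, 0, 27/128, 0)
Σ b_i: 17/54·1 + (-2/405)·1 + 64/81·1 + (-1/10)·1 = 1 ✓
b·c: (-2/405)·(-3/2) + 64/81·3/4 + (-1/10)·1 = 1/2 ✓
b·c²: (-2/405)·9/4 + 64/81·9/16 + (-1/10)·1 = 1/3 ✓
b·Ac: 64/81·27/128 = 1/6 ✓
b·c³: (-2/405)·(-27/8) + 64/81·27/64 + (-1/10)·1 = 1/4 ✓
b·(c∘Ac): 64/81·81/512 = 1/8 ✓
b·Ac²: 64/81·(-81/256) + (-1/10)·(-10/3) = 1/12 ✓
b·A²c: (-1/10)·(-5/12) = 1/24 ✓; 4 stages ⇒ order 4.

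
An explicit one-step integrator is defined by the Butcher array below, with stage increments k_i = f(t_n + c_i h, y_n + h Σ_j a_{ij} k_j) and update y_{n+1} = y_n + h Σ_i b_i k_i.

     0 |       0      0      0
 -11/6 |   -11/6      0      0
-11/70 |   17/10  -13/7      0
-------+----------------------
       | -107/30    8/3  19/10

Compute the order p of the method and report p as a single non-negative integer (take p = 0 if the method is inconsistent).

b = (-107/30, 8/3, 19/10)
c = (0, -11/6, -11/70)
Ac = (0, 0, 143/42)
Σ b_i: (-107/30)·1 + 8/3·1 + 19/10·1 = 1 ✓
b·c: 8/3·(-11/6) + 19/10·(-11/70) = -32681/6300 ≠ 1/2 ⇒ order 1.

1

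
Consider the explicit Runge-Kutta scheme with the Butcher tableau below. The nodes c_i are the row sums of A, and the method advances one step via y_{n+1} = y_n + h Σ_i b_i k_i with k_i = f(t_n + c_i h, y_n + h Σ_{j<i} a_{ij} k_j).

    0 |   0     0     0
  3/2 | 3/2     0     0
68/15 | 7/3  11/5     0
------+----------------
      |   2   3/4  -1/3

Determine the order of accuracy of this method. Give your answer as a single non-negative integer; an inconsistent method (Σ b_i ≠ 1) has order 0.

b = (2, 3/4, -1/3)
c = (0, 3/2, 68/15)
Ac = (0, 0, 33/10)
Σ b_i: 2·1 + 3/4·1 + (-1/3)·1 = 29/12 ≠ 1 ⇒ order 0.

0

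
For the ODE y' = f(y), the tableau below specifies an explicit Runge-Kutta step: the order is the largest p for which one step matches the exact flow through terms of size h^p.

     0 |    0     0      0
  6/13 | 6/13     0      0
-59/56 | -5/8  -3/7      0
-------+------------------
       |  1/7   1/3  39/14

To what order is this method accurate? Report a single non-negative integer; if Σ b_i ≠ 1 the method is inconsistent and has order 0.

b = (1/7, 1/3, 39/14)
c = (0, 6/13, -59/56)
Ac = (0, 0, -18/91)
Σ b_i: 1/7·1 + 1/3·1 + 39/14·1 = 137/42 ≠ 1 ⇒ order 0.

0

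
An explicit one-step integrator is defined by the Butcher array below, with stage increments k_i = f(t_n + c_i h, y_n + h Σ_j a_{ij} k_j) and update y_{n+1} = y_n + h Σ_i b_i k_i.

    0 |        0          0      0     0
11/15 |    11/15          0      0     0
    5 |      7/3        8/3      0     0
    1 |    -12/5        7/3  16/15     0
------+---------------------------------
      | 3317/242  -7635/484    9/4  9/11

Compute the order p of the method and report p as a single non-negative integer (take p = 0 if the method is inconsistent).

b = (3317/242, -7635/484, 9/4, 9/11)
c = (0, 11/15, 5, 1)
Ac = (0, 0, 88/45, 317/45)
Σ b_i: 3317/242·1 + (-7635/484)·1 + 9/4·1 + 9/11·1 = 1 ✓
b·c: (-7635/484)·11/15 + 9/4·5 + 9/11·1 = 1/2 ✓
b·c²: (-7635/484)·121/225 + 9/4·25 + 9/11·1 = 16033/330 ≠ 1/3 ⇒ order 2.
b·Ac: 9/4·88/45 + 9/11·317/45 = 559/55 ≠ 1/6

2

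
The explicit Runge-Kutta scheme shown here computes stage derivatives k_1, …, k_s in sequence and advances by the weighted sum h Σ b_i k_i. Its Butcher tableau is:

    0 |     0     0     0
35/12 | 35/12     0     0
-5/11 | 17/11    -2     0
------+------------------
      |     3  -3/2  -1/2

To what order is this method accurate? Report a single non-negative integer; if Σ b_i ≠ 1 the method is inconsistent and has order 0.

1

b = (3, -3/2, -1/2)
c = (0, 35/12, -5/11)
Ac = (0, 0, -35/6)
Σ b_i: 3·1 + (-3/2)·1 + (-1/2)·1 = 1 ✓
b·c: (-3/2)·35/12 + (-1/2)·(-5/11) = -365/88 ≠ 1/2 ⇒ order 1.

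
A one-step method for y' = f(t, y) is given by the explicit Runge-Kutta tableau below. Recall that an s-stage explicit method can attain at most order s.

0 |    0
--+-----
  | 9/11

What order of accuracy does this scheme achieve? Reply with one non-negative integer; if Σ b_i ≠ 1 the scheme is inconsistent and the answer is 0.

0

b = (9/11)
c = (0)
Σ b_i: 9/11·1 = 9/11 ≠ 1 ⇒ order 0.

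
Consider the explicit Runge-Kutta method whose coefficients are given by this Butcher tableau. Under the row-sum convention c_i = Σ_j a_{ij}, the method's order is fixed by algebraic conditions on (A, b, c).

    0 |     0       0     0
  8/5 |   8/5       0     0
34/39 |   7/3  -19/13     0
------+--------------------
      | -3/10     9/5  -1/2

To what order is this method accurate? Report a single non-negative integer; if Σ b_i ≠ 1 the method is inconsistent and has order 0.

1

b = (-3/10, 9/5, -1/2)
c = (0, 8/5, 34/39)
Ac = (0, 0, -152/65)
Σ b_i: (-3/10)·1 + 9/5·1 + (-1/2)·1 = 1 ✓
b·c: 9/5·8/5 + (-1/2)·34/39 = 2383/975 ≠ 1/2 ⇒ order 1.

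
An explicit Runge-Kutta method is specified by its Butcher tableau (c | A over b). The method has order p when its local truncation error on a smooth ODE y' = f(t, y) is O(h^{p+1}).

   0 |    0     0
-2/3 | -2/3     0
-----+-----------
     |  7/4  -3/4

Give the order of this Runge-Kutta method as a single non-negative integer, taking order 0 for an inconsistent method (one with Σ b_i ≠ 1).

b = (7/4, -3/4)
c = (0, -2/3)
Σ b_i: 7/4·1 + (-3/4)·1 = 1 ✓
b·c: (-3/4)·(-2/3) = 1/2 ✓; 2 stages ⇒ order 2.

2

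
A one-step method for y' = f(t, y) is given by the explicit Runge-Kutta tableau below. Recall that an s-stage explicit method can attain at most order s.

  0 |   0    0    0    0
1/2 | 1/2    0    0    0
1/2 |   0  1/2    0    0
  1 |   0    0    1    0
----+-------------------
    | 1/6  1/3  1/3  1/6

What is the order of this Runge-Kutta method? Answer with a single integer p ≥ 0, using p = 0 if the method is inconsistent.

4

b = (1/6, 1/3, 1/3, 1/6)
c = (0, 1/2, 1/2, 1)
Ac = (0, 0, 1/4, 1/2)
Σ b_i: 1/6·1 + 1/3·1 + 1/3·1 + 1/6·1 = 1 ✓
b·c: 1/3·1/2 + 1/3·1/2 + 1/6·1 = 1/2 ✓
b·c²: 1/3·1/4 + 1/3·1/4 + 1/6·1 = 1/3 ✓
b·Ac: 1/3·1/4 + 1/6·1/2 = 1/6 ✓
b·c³: 1/3·1/8 + 1/3·1/8 + 1/6·1 = 1/4 ✓
b·(c∘Ac): 1/3·1/8 + 1/6·1/2 = 1/8 ✓
b·Ac²: 1/3·1/8 + 1/6·1/4 = 1/12 ✓
b·A²c: 1/6·1/4 = 1/24 ✓; 4 stages ⇒ order 4.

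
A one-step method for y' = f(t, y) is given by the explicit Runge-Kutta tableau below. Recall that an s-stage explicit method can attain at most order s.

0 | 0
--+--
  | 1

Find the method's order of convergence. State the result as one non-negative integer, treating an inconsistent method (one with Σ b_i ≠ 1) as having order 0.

1

b = (1)
c = (0)
Σ b_i: 1·1 = 1 ✓; 1 stage ⇒ order 1.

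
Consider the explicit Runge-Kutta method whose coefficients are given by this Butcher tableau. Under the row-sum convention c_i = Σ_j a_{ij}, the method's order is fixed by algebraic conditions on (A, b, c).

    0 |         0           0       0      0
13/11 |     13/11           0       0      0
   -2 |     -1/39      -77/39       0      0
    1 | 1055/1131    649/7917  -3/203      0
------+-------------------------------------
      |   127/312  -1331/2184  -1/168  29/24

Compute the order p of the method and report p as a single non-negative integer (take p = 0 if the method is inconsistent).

b = (127/312, -1331/2184, -1/168, 29/24)
c = (0, 13/11, -2, 1)
Ac = (0, 0, -7/3, 11/87)
Σ b_i: 127/312·1 + (-1331/2184)·1 + (-1/168)·1 + 29/24·1 = 1 ✓
b·c: (-1331/2184)·13/11 + (-1/168)·(-2) + 29/24·1 = 1/2 ✓
b·c²: (-1331/2184)·169/121 + (-1/168)·4 + 29/24·1 = 1/3 ✓
b·Ac: (-1/168)·(-7/3) + 29/24·11/87 = 1/6 ✓
b·c³: (-1331/2184)·2197/1331 + (-1/168)·(-8) + 29/24·1 = 1/4 ✓
b·(c∘Ac): (-1/168)·14/3 + 29/24·11/87 = 1/8 ✓
b·Ac²: (-1/168)·(-91/33) + 29/24·53/957 = 1/12 ✓
b·A²c: 29/24·1/29 = 1/24 ✓; 4 stages ⇒ order 4.

4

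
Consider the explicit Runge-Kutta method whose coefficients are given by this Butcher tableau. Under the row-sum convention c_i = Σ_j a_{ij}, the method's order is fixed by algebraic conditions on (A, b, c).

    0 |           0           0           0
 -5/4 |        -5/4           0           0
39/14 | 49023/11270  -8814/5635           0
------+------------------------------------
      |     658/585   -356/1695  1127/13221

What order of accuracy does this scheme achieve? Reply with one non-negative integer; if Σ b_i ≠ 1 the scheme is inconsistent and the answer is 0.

b = (658/585, -356/1695, 1127/13221)
c = (0, -5/4, 39/14)
Ac = (0, 0, 4407/2254)
Σ b_i: 658/585·1 + (-356/1695)·1 + 1127/13221·1 = 1 ✓
b·c: (-356/1695)·(-5/4) + 1127/13221·39/14 = 1/2 ✓
b·c²: (-356/1695)·25/16 + 1127/13221·1521/196 = 1/3 ✓
b·Ac: 1127/13221·4407/2254 = 1/6 ✓; 3 stages ⇒ order 3.

3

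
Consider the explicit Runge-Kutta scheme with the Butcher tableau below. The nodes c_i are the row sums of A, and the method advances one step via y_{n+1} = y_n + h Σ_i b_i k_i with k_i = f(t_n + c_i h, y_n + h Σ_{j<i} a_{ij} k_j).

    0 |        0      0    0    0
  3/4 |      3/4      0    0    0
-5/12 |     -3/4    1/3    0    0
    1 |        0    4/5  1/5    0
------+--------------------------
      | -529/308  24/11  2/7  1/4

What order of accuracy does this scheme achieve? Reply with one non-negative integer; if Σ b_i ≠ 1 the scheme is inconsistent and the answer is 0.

1

b = (-529/308, 24/11, 2/7, 1/4)
c = (0, 3/4, -5/12, 1)
Ac = (0, 0, 1/4, 31/60)
Σ b_i: (-529/308)·1 + 24/11·1 + 2/7·1 + 1/4·1 = 1 ✓
b·c: 24/11·3/4 + 2/7·(-5/12) + 1/4·1 = 1633/924 ≠ 1/2 ⇒ order 1.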